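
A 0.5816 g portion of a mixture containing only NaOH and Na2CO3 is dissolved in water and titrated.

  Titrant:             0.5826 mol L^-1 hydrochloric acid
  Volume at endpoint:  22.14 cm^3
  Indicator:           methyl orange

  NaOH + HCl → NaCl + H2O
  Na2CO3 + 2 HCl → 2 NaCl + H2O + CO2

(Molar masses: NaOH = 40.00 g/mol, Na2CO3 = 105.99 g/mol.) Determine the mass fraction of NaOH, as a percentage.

53.97 %

n(HCl) = 0.02214 × 0.5826 = 0.01290 mol
Let x = n(NaOH), y = n(Na2CO3).
Titrant: 1x + 2y = 0.01290;  mass: 40.00x + 105.99y = 0.5816
Solving, x = 7.847 × 10^-3 mol, y = 2.526 × 10^-3 mol
mass of NaOH = 7.847 × 10^-3 × 40.00 = 0.3139 g
% NaOH = 0.3139 / 0.5816 × 100 = 53.97 %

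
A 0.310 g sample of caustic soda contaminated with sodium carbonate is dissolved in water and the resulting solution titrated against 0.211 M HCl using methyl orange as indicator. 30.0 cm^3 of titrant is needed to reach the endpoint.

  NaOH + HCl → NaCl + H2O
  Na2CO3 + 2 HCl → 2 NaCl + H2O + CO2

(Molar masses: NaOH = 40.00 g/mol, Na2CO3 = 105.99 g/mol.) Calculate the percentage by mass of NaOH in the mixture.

25.3 %

n(HCl) = 0.0300 × 0.211 = 6.33 × 10^-3 mol
Let x = n(NaOH), y = n(Na2CO3).
Titrant: 1x + 2y = 6.33 × 10^-3;  mass: 40.00x + 105.99y = 0.310
Solving, x = 1.96 × 10^-3 mol, y = 2.19 × 10^-3 mol
mass of NaOH = 1.96 × 10^-3 × 40.00 = 0.0784 g
% NaOH = 0.0784 / 0.310 × 100 = 25.3 %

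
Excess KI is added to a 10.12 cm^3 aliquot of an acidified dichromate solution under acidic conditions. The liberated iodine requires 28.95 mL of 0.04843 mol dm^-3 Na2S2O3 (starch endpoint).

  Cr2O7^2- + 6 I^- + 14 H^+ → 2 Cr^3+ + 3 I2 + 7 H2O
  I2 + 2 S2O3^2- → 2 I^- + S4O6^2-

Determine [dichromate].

n(S2O3^2-) = 0.02895 × 0.04843 = 1.402 × 10^-3 mol
n(I2) = n(S2O3^2-)/2 = 7.010 × 10^-4 mol
From the 1:3 ratio, n(Cr2O7^2-) in the aliquot = 1/3 × 7.010 × 10^-4 = 2.337 × 10^-4 mol
[Cr2O7^2-] = 2.337 × 10^-4 / 0.01012 = 0.02309 mol/L

0.02309 mol/L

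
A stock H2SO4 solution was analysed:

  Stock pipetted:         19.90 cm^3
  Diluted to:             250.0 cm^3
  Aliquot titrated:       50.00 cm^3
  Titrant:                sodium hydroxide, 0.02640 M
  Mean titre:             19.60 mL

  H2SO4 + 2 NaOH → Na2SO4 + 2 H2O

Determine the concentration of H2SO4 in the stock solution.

0.06501 M

n(NaOH) = 0.01960 × 0.02640 = 5.174 × 10^-4 mol
From the 1:2 ratio, n(H2SO4) in the aliquot = 1/2 × 5.174 × 10^-4 = 2.587 × 10^-4 mol
[H2SO4]_dilute = 2.587 × 10^-4 / 0.05000 = 0.005174 mol/L
Dilution factor = 250.0 / 19.90 = 12.56
[H2SO4]_stock = 0.005174 × 12.56 = 0.06501 mol/L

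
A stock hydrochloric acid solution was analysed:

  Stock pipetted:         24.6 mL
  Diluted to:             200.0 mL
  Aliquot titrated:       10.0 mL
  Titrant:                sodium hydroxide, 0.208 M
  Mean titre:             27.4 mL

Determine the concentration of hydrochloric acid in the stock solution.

4.63 M

HCl + NaOH → NaCl + H2O
n(NaOH) = 0.0274 × 0.208 = 5.70 × 10^-3 mol
n(HCl) in the aliquot = 5.70 × 10^-3 mol (1:1 ratio)
[HCl]_dilute = 5.70 × 10^-3 / 0.0100 = 0.570 mol/L
Dilution factor = 200.0 / 24.6 = 8.130
[HCl]_stock = 0.570 × 8.130 = 4.63 mol/L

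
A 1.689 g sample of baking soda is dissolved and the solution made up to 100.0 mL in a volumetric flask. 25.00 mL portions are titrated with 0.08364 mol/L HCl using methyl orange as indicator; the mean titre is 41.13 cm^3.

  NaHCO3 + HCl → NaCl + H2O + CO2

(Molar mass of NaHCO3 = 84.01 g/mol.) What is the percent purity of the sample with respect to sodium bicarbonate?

68.44 %

n(HCl) per titration = 0.04113 × 0.08364 = 3.440 × 10^-3 mol
n(NaHCO3) in each aliquot = 3.440 × 10^-3 mol (1:1 ratio)
n(NaHCO3) in the whole flask = 3.440 × 10^-3 × 100.0/25.00 = 0.01376 mol
mass of NaHCO3 = 0.01376 × 84.01 = 1.156 g
% NaHCO3 = 1.156 / 1.689 × 100 = 68.44 %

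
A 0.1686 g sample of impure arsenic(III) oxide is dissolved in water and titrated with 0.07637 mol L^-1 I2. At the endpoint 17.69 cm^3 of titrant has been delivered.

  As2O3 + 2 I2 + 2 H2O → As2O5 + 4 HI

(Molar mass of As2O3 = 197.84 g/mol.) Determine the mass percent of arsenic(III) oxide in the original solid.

n(I2) = 0.01769 L × 0.07637 mol/L = 1.351 × 10^-3 mol
From the 1:2 ratio, n(As2O3) = 1/2 × 1.351 × 10^-3 = 6.755 × 10^-4 mol
mass of As2O3 = 6.755 × 10^-4 × 197.84 g/mol = 0.1336 g
% As2O3 = 0.1336 / 0.1686 × 100 = 79.26 %

79.26 %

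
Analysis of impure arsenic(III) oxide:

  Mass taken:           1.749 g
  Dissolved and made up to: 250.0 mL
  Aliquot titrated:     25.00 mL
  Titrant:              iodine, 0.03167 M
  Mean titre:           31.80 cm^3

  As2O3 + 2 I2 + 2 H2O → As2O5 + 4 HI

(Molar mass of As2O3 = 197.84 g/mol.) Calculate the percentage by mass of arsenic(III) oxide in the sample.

n(I2) per titration = 0.03180 × 0.03167 = 1.007 × 10^-3 mol
From the 1:2 ratio, n(As2O3) in each aliquot = 1/2 × 1.007 × 10^-3 = 5.036 × 10^-4 mol
n(As2O3) in the whole flask = 5.036 × 10^-4 × 250.0/25.00 = 5.036 × 10^-3 mol
mass of As2O3 = 5.036 × 10^-3 × 197.84 = 0.9962 g
% As2O3 = 0.9962 / 1.749 × 100 = 56.96 %

56.96 %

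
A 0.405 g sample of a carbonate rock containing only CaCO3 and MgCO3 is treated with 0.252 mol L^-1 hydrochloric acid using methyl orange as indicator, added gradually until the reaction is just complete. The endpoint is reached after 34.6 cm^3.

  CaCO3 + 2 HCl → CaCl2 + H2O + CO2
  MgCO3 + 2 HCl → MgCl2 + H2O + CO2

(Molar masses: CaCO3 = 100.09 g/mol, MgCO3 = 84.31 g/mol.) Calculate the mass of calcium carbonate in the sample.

0.237 g

n(HCl) = 0.0346 × 0.252 = 8.72 × 10^-3 mol
Let x = n(CaCO3), y = n(MgCO3).
Titrant: 2x + 2y = 8.72 × 10^-3;  mass: 100.09x + 84.31y = 0.405
Solving, x = 2.37 × 10^-3 mol, y = 1.99 × 10^-3 mol
mass of CaCO3 = 2.37 × 10^-3 × 100.09 = 0.237 g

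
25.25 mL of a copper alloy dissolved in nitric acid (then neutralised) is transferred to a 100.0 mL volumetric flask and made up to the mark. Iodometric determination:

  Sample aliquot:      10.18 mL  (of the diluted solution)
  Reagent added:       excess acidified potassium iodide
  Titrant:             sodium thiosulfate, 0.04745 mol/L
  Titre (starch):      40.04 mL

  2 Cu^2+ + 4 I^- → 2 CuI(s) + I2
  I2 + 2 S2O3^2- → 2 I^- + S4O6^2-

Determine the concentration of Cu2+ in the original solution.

n(S2O3^2-) = 0.04004 × 0.04745 = 1.900 × 10^-3 mol
n(I2) = n(S2O3^2-)/2 = 9.499 × 10^-4 mol
From the 2:1 ratio, n(Cu2+) in the aliquot = 2/1 × 9.499 × 10^-4 = 1.900 × 10^-3 mol
[Cu2+]_dilute = 1.900 × 10^-3 / 0.01018 = 0.1866 mol/L
[Cu2+]_original = 0.1866 × 100.0/25.25 = 0.7391 mol/L

0.7391 mol/L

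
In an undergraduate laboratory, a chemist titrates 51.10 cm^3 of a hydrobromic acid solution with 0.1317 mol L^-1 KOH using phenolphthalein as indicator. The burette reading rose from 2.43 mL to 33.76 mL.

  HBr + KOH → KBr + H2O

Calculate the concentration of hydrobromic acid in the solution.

n(KOH) = 0.03133 L × 0.1317 mol/L = 4.126 × 10^-3 mol
n(HBr) = 4.126 × 10^-3 mol (1:1 mole ratio)
[HBr] = 4.126 × 10^-3 mol / 0.05110 L = 0.08075 mol/L

0.08075 mol/L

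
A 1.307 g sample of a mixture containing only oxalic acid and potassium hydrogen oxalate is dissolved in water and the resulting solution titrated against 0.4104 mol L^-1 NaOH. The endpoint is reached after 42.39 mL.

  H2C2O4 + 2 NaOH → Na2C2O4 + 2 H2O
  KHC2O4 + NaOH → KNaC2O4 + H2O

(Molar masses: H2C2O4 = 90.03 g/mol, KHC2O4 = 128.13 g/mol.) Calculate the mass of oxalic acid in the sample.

n(NaOH) = 0.04239 × 0.4104 = 0.01740 mol
Let x = n(H2C2O4), y = n(KHC2O4).
Titrant: 2x + 1y = 0.01740;  mass: 90.03x + 128.13y = 1.307
Solving, x = 5.547 × 10^-3 mol, y = 6.303 × 10^-3 mol
mass of H2C2O4 = 5.547 × 10^-3 × 90.03 = 0.4994 g

0.4994 g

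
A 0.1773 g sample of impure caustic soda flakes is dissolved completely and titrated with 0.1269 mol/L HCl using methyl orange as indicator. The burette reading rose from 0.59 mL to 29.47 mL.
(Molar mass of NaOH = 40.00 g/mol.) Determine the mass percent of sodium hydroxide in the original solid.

82.68 %

NaOH + HCl → NaCl + H2O
n(HCl) = 0.02888 L × 0.1269 mol/L = 3.665 × 10^-3 mol
n(NaOH) = 3.665 × 10^-3 mol (1:1 ratio)
mass of NaOH = 3.665 × 10^-3 × 40.00 g/mol = 0.1466 g
% NaOH = 0.1466 / 0.1773 × 100 = 82.68 %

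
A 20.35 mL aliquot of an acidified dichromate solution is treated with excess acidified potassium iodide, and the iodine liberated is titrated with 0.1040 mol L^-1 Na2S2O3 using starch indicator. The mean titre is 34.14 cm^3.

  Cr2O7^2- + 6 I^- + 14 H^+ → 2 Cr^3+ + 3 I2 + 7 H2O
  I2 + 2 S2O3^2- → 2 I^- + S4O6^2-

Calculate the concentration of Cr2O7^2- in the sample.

n(S2O3^2-) = 0.03414 × 0.1040 = 3.551 × 10^-3 mol
n(I2) = n(S2O3^2-)/2 = 1.775 × 10^-3 mol
From the 1:3 ratio, n(Cr2O7^2-) in the aliquot = 1/3 × 1.775 × 10^-3 = 5.918 × 10^-4 mol
[Cr2O7^2-] = 5.918 × 10^-4 / 0.02035 = 0.02908 mol/L

0.02908 mol/L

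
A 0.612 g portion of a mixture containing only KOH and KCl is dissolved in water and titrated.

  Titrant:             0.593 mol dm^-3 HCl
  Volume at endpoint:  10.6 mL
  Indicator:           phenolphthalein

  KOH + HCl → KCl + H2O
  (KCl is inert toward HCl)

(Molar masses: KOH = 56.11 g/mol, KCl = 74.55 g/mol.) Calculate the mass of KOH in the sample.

n(HCl) = 0.0106 × 0.593 = 6.29 × 10^-3 mol
Let x = n(KOH), y = n(KCl).
Titrant: 1x = 6.29 × 10^-3;  mass: 56.11x + 74.55y = 0.612
Solving, x = 6.29 × 10^-3 mol, y = 3.48 × 10^-3 mol
mass of KOH = 6.29 × 10^-3 × 56.11 = 0.353 g

0.353 g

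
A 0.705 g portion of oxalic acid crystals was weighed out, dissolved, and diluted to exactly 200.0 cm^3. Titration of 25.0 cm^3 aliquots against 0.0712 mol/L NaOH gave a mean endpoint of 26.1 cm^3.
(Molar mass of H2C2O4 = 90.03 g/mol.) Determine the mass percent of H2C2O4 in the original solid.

H2C2O4 + 2 NaOH → Na2C2O4 + 2 H2O
n(NaOH) per titration = 0.0261 × 0.0712 = 1.86 × 10^-3 mol
From the 1:2 ratio, n(H2C2O4) in each aliquot = 1/2 × 1.86 × 10^-3 = 9.29 × 10^-4 mol
n(H2C2O4) in the whole flask = 9.29 × 10^-4 × 200.0/25.0 = 7.43 × 10^-3 mol
mass of H2C2O4 = 7.43 × 10^-3 × 90.03 = 0.669 g
% H2C2O4 = 0.669 / 0.705 × 100 = 94.9 %

94.9 %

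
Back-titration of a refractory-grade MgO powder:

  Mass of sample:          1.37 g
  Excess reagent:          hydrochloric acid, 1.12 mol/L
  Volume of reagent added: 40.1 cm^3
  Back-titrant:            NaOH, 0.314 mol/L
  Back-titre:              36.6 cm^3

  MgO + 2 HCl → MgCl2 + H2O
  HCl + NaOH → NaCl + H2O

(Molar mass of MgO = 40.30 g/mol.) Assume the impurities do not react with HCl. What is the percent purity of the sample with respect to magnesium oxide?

49.2 %

n(HCl) added = 0.0401 × 1.12 = 0.0449 mol
n(NaOH) used in back-titration = 0.0366 × 0.314 = 0.0115 mol
n(HCl) left over = 0.0115 mol (1:1 ratio)
n(HCl) consumed by analyte = 0.0449 − 0.0115 = 0.0334 mol
From the 1:2 ratio, n(MgO) = 1/2 × 0.0334 = 0.0167 mol
mass of MgO = 0.0167 × 40.30 = 0.673 g
% MgO = 0.673 / 1.37 × 100 = 49.2 %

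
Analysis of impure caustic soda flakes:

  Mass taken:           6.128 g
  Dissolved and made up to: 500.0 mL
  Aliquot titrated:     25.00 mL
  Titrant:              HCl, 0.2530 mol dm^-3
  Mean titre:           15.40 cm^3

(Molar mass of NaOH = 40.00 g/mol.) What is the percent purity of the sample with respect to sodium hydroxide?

NaOH + HCl → NaCl + H2O
n(HCl) per titration = 0.01540 × 0.2530 = 3.896 × 10^-3 mol
n(NaOH) in each aliquot = 3.896 × 10^-3 mol (1:1 ratio)
n(NaOH) in the whole flask = 3.896 × 10^-3 × 500.0/25.00 = 0.07792 mol
mass of NaOH = 0.07792 × 40.00 = 3.117 g
% NaOH = 3.117 / 6.128 × 100 = 50.86 %

50.86 %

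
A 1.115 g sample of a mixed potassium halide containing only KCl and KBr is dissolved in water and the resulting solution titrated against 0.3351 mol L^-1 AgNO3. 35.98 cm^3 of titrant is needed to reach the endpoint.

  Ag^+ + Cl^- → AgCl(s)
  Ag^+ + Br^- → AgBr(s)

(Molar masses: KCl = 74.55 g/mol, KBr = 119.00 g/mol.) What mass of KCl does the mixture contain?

0.5363 g

n(AgNO3) = 0.03598 × 0.3351 = 0.01206 mol
Let x = n(KCl), y = n(KBr).
Titrant: 1x + 1y = 0.01206;  mass: 74.55x + 119.00y = 1.115
Solving, x = 7.194 × 10^-3 mol, y = 4.863 × 10^-3 mol
mass of KCl = 7.194 × 10^-3 × 74.55 = 0.5363 g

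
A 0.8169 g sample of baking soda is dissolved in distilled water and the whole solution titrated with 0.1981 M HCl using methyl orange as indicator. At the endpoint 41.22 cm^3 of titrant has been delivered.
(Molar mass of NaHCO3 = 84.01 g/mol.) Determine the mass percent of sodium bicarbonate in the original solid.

83.98 %

NaHCO3 + HCl → NaCl + H2O + CO2
n(HCl) = 0.04122 L × 0.1981 mol/L = 8.166 × 10^-3 mol
n(NaHCO3) = 8.166 × 10^-3 mol (1:1 ratio)
mass of NaHCO3 = 8.166 × 10^-3 × 84.01 g/mol = 0.6860 g
% NaHCO3 = 0.6860 / 0.8169 × 100 = 83.98 %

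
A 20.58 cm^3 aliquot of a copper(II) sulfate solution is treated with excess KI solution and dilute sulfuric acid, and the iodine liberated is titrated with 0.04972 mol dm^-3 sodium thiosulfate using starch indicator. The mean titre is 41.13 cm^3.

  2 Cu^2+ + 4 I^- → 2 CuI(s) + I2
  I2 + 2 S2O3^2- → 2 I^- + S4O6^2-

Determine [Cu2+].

n(S2O3^2-) = 0.04113 × 0.04972 = 2.045 × 10^-3 mol
n(I2) = n(S2O3^2-)/2 = 1.022 × 10^-3 mol
From the 2:1 ratio, n(Cu2+) in the aliquot = 2/1 × 1.022 × 10^-3 = 2.045 × 10^-3 mol
[Cu2+] = 2.045 × 10^-3 / 0.02058 = 0.09937 mol/L

0.09937 mol/L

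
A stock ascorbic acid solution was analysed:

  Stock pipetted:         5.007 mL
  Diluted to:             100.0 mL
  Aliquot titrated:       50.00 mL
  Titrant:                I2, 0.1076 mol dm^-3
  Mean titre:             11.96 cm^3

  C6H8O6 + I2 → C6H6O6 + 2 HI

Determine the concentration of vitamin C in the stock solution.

0.5140 mol/L

n(I2) = 0.01196 × 0.1076 = 1.287 × 10^-3 mol
n(C6H8O6) in the aliquot = 1.287 × 10^-3 mol (1:1 ratio)
[C6H8O6]_dilute = 1.287 × 10^-3 / 0.05000 = 0.02574 mol/L
Dilution factor = 100.0 / 5.007 = 19.97
[C6H8O6]_stock = 0.02574 × 19.97 = 0.5140 mol/L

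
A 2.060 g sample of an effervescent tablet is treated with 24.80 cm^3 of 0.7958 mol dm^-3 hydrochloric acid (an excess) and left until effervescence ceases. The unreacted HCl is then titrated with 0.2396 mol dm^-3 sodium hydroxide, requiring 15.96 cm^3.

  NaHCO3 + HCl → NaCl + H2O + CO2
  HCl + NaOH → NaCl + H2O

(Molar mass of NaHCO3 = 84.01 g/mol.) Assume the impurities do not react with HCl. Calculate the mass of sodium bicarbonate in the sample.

n(HCl) added = 0.02480 × 0.7958 = 0.01974 mol
n(NaOH) used in back-titration = 0.01596 × 0.2396 = 3.824 × 10^-3 mol
n(HCl) left over = 3.824 × 10^-3 mol (1:1 ratio)
n(HCl) consumed by analyte = 0.01974 − 3.824 × 10^-3 = 0.01591 mol
n(NaHCO3) = 0.01591 mol (1:1 ratio)
mass of NaHCO3 = 0.01591 × 84.01 = 1.337 g

1.337 g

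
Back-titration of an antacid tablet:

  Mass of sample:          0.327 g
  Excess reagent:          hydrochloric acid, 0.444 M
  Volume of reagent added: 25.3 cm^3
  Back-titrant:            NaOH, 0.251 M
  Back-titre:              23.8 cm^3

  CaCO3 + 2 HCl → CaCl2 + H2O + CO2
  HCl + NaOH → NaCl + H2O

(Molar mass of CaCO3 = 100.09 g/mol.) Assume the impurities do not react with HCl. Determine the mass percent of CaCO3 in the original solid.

80.5 %

n(HCl) added = 0.0253 × 0.444 = 0.0112 mol
n(NaOH) used in back-titration = 0.0238 × 0.251 = 5.97 × 10^-3 mol
n(HCl) left over = 5.97 × 10^-3 mol (1:1 ratio)
n(HCl) consumed by analyte = 0.0112 − 5.97 × 10^-3 = 5.26 × 10^-3 mol
From the 1:2 ratio, n(CaCO3) = 1/2 × 5.26 × 10^-3 = 2.63 × 10^-3 mol
mass of CaCO3 = 2.63 × 10^-3 × 100.09 = 0.263 g
% CaCO3 = 0.263 / 0.327 × 100 = 80.5 %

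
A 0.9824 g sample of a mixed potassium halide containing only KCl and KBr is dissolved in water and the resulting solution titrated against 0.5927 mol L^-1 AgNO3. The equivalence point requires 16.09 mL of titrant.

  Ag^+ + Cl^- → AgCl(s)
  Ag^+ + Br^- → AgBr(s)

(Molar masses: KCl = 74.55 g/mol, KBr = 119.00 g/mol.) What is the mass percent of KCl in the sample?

26.03 %

n(AgNO3) = 0.01609 × 0.5927 = 9.537 × 10^-3 mol
Let x = n(KCl), y = n(KBr).
Titrant: 1x + 1y = 9.537 × 10^-3;  mass: 74.55x + 119.00y = 0.9824
Solving, x = 3.430 × 10^-3 mol, y = 6.107 × 10^-3 mol
mass of KCl = 3.430 × 10^-3 × 74.55 = 0.2557 g
% KCl = 0.2557 / 0.9824 × 100 = 26.03 %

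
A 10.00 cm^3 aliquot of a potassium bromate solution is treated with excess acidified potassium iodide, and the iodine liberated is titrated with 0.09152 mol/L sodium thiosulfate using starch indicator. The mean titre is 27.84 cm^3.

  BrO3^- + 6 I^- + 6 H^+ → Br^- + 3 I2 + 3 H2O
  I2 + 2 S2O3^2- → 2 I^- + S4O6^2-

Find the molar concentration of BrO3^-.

0.04247 mol/L

n(S2O3^2-) = 0.02784 × 0.09152 = 2.548 × 10^-3 mol
n(I2) = n(S2O3^2-)/2 = 1.274 × 10^-3 mol
From the 1:3 ratio, n(BrO3^-) in the aliquot = 1/3 × 1.274 × 10^-3 = 4.247 × 10^-4 mol
[BrO3^-] = 4.247 × 10^-4 / 0.01000 = 0.04247 mol/L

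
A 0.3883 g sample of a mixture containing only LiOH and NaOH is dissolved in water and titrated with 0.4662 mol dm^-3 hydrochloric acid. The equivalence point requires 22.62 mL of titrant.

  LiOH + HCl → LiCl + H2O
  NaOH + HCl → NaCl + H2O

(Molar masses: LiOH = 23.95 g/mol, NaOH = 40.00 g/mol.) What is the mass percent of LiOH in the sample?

12.88 %

n(HCl) = 0.02262 × 0.4662 = 0.01055 mol
Let x = n(LiOH), y = n(NaOH).
Titrant: 1x + 1y = 0.01055;  mass: 23.95x + 40.00y = 0.3883
Solving, x = 2.088 × 10^-3 mol, y = 8.457 × 10^-3 mol
mass of LiOH = 2.088 × 10^-3 × 23.95 = 0.05002 g
% LiOH = 0.05002 / 0.3883 × 100 = 12.88 %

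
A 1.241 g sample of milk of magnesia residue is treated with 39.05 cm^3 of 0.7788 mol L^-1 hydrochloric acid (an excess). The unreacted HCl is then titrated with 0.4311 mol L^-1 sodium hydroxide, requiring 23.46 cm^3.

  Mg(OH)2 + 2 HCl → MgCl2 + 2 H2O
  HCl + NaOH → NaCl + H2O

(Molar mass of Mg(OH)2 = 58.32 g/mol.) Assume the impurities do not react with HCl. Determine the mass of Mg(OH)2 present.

n(HCl) added = 0.03905 × 0.7788 = 0.03041 mol
n(NaOH) used in back-titration = 0.02346 × 0.4311 = 0.01011 mol
n(HCl) left over = 0.01011 mol (1:1 ratio)
n(HCl) consumed by analyte = 0.03041 − 0.01011 = 0.02030 mol
From the 1:2 ratio, n(Mg(OH)2) = 1/2 × 0.02030 = 0.01015 mol
mass of Mg(OH)2 = 0.01015 × 58.32 = 0.5919 g

0.5919 g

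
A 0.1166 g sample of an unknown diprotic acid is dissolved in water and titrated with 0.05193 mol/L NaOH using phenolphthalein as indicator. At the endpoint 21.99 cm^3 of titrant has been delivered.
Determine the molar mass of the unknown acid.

204.2 g/mol

n(NaOH) = 0.02199 L × 0.05193 mol/L = 1.142 × 10^-3 mol
From the 1:2 ratio, n(H2A) = 1/2 × 1.142 × 10^-3 = 5.710 × 10^-4 mol
M = m / n = 0.1166 g / 5.710 × 10^-4 mol = 204.2 g/mol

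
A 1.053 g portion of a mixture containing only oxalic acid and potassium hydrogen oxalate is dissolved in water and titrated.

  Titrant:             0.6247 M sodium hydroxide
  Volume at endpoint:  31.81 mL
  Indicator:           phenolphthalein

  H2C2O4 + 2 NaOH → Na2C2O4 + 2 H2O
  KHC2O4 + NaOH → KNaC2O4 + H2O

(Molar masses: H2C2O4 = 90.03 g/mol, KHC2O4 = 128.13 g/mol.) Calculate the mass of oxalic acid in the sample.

0.8087 g

n(NaOH) = 0.03181 × 0.6247 = 0.01987 mol
Let x = n(H2C2O4), y = n(KHC2O4).
Titrant: 2x + 1y = 0.01987;  mass: 90.03x + 128.13y = 1.053
Solving, x = 8.983 × 10^-3 mol, y = 1.907 × 10^-3 mol
mass of H2C2O4 = 8.983 × 10^-3 × 90.03 = 0.8087 g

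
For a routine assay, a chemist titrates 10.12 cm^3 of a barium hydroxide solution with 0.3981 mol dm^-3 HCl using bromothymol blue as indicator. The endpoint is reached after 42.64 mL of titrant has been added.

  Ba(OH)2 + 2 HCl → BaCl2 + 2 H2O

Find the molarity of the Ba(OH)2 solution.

n(HCl) = 0.04264 L × 0.3981 mol/L = 0.01697 mol
From the 1:2 mole ratio, n(Ba(OH)2) = 1/2 × 0.01697 = 8.487 × 10^-3 mol
[Ba(OH)2] = 8.487 × 10^-3 mol / 0.01012 L = 0.8387 mol/L

0.8387 mol/L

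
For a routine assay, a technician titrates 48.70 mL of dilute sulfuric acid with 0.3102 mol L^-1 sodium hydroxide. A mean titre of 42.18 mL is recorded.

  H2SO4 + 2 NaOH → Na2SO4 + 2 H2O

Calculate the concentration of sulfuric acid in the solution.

n(NaOH) = 0.04218 L × 0.3102 mol/L = 0.01308 mol
From the 1:2 mole ratio, n(H2SO4) = 1/2 × 0.01308 = 6.542 × 10^-3 mol
[H2SO4] = 6.542 × 10^-3 mol / 0.04870 L = 0.1343 mol/L

0.1343 mol/L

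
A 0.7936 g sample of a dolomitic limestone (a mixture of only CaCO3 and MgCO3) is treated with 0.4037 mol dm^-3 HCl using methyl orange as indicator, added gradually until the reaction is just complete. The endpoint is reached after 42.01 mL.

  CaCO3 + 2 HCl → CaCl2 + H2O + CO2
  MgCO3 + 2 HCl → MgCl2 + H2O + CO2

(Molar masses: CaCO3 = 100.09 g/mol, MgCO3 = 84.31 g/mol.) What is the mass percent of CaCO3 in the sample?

n(HCl) = 0.04201 × 0.4037 = 0.01696 mol
Let x = n(CaCO3), y = n(MgCO3).
Titrant: 2x + 2y = 0.01696;  mass: 100.09x + 84.31y = 0.7936
Solving, x = 4.986 × 10^-3 mol, y = 3.494 × 10^-3 mol
mass of CaCO3 = 4.986 × 10^-3 × 100.09 = 0.4990 g
% CaCO3 = 0.4990 / 0.7936 × 100 = 62.88 %

62.88 %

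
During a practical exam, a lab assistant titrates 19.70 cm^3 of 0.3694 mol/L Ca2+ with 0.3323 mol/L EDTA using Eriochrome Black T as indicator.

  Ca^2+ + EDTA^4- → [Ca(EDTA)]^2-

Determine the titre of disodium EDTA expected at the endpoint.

n(Ca2+) = 0.01970 L × 0.3694 mol/L = 7.277 × 10^-3 mol
n(EDTA) = 7.277 × 10^-3 mol (1:1 stoichiometry)
V(EDTA) = 7.277 × 10^-3 mol / 0.3323 mol/L = 0.02190 L = 21.90 mL

21.90 mL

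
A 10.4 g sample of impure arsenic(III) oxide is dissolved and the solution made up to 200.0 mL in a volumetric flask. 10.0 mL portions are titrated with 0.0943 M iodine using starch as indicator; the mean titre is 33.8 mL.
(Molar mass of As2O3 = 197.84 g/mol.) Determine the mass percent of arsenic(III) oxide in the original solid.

60.6 %

As2O3 + 2 I2 + 2 H2O → As2O5 + 4 HI
n(I2) per titration = 0.0338 × 0.0943 = 3.19 × 10^-3 mol
From the 1:2 ratio, n(As2O3) in each aliquot = 1/2 × 3.19 × 10^-3 = 1.59 × 10^-3 mol
n(As2O3) in the whole flask = 1.59 × 10^-3 × 200.0/10.0 = 0.0319 mol
mass of As2O3 = 0.0319 × 197.84 = 6.31 g
% As2O3 = 6.31 / 10.4 × 100 = 60.6 %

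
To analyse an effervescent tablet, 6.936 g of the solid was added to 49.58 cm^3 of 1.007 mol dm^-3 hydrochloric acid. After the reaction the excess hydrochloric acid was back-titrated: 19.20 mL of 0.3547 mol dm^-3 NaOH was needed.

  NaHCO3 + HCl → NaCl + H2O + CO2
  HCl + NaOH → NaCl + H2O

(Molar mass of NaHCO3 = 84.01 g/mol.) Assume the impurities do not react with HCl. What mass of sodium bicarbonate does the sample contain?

n(HCl) added = 0.04958 × 1.007 = 0.04993 mol
n(NaOH) used in back-titration = 0.01920 × 0.3547 = 6.810 × 10^-3 mol
n(HCl) left over = 6.810 × 10^-3 mol (1:1 ratio)
n(HCl) consumed by analyte = 0.04993 − 6.810 × 10^-3 = 0.04312 mol
n(NaHCO3) = 0.04312 mol (1:1 ratio)
mass of NaHCO3 = 0.04312 × 84.01 = 3.622 g

3.622 g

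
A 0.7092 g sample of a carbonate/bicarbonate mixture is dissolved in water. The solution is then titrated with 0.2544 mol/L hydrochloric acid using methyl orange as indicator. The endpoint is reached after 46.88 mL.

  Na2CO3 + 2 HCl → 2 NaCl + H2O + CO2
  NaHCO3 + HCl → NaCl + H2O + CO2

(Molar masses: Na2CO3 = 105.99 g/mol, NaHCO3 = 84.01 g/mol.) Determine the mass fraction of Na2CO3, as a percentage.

70.53 %

n(HCl) = 0.04688 × 0.2544 = 0.01193 mol
Let x = n(Na2CO3), y = n(NaHCO3).
Titrant: 2x + 1y = 0.01193;  mass: 105.99x + 84.01y = 0.7092
Solving, x = 4.719 × 10^-3 mol, y = 2.488 × 10^-3 mol
mass of Na2CO3 = 4.719 × 10^-3 × 105.99 = 0.5002 g
% Na2CO3 = 0.5002 / 0.7092 × 100 = 70.53 %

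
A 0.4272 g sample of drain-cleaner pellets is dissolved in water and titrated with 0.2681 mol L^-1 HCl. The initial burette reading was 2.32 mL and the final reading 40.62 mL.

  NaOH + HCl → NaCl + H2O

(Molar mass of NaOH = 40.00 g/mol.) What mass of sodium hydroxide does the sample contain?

0.4107 g

n(HCl) = 0.03830 L × 0.2681 mol/L = 0.01027 mol
n(NaOH) = 0.01027 mol (1:1 ratio)
mass of NaOH = 0.01027 × 40.00 g/mol = 0.4107 g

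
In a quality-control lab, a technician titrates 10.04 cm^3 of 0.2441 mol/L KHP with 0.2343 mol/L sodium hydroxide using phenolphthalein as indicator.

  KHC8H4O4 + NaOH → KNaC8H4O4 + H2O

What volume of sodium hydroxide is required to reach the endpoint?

10.46 mL

n(KHC8H4O4) = 0.01004 L × 0.2441 mol/L = 2.451 × 10^-3 mol
n(NaOH) = 2.451 × 10^-3 mol (1:1 stoichiometry)
V(NaOH) = 2.451 × 10^-3 mol / 0.2343 mol/L = 0.01046 L = 10.46 mL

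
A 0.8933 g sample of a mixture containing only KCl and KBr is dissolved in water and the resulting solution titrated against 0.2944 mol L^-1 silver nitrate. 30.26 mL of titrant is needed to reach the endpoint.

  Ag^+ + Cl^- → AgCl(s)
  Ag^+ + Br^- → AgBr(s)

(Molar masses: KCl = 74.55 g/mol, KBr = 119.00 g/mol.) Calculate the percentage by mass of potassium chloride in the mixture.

n(AgNO3) = 0.03026 × 0.2944 = 8.909 × 10^-3 mol
Let x = n(KCl), y = n(KBr).
Titrant: 1x + 1y = 8.909 × 10^-3;  mass: 74.55x + 119.00y = 0.8933
Solving, x = 3.753 × 10^-3 mol, y = 5.156 × 10^-3 mol
mass of KCl = 3.753 × 10^-3 × 74.55 = 0.2798 g
% KCl = 0.2798 / 0.8933 × 100 = 31.32 %

31.32 %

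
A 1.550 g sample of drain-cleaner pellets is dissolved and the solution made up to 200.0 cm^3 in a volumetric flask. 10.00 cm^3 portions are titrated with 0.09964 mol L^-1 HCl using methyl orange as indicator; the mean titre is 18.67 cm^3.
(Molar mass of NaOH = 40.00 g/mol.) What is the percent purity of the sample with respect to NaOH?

96.01 %

NaOH + HCl → NaCl + H2O
n(HCl) per titration = 0.01867 × 0.09964 = 1.860 × 10^-3 mol
n(NaOH) in each aliquot = 1.860 × 10^-3 mol (1:1 ratio)
n(NaOH) in the whole flask = 1.860 × 10^-3 × 200.0/10.00 = 0.03721 mol
mass of NaOH = 0.03721 × 40.00 = 1.488 g
% NaOH = 1.488 / 1.550 × 100 = 96.01 %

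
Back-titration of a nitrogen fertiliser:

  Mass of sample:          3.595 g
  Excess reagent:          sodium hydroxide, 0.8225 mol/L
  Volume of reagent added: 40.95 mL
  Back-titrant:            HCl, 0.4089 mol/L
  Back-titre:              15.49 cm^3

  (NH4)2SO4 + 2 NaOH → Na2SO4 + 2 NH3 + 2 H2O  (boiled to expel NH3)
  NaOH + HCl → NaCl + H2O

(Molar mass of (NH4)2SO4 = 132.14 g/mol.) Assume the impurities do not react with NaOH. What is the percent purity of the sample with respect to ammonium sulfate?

n(NaOH) added = 0.04095 × 0.8225 = 0.03368 mol
n(HCl) used in back-titration = 0.01549 × 0.4089 = 6.334 × 10^-3 mol
n(NaOH) left over = 6.334 × 10^-3 mol (1:1 ratio)
n(NaOH) consumed by analyte = 0.03368 − 6.334 × 10^-3 = 0.02735 mol
From the 1:2 ratio, n((NH4)2SO4) = 1/2 × 0.02735 = 0.01367 mol
mass of (NH4)2SO4 = 0.01367 × 132.14 = 1.807 g
% (NH4)2SO4 = 1.807 / 3.595 × 100 = 50.26 %

50.26 %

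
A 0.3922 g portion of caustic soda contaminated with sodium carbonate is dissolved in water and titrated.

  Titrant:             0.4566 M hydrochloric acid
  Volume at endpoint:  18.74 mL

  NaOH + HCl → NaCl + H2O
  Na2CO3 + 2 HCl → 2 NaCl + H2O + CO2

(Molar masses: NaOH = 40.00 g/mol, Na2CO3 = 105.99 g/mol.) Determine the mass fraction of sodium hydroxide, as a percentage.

n(HCl) = 0.01874 × 0.4566 = 8.557 × 10^-3 mol
Let x = n(NaOH), y = n(Na2CO3).
Titrant: 1x + 2y = 8.557 × 10^-3;  mass: 40.00x + 105.99y = 0.3922
Solving, x = 4.714 × 10^-3 mol, y = 1.921 × 10^-3 mol
mass of NaOH = 4.714 × 10^-3 × 40.00 = 0.1886 g
% NaOH = 0.1886 / 0.3922 × 100 = 48.08 %

48.08 %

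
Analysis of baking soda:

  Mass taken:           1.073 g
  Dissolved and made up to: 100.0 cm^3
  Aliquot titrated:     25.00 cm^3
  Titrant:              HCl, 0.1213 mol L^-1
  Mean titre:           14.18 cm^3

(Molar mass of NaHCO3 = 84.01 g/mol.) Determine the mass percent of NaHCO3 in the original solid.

NaHCO3 + HCl → NaCl + H2O + CO2
n(HCl) per titration = 0.01418 × 0.1213 = 1.720 × 10^-3 mol
n(NaHCO3) in each aliquot = 1.720 × 10^-3 mol (1:1 ratio)
n(NaHCO3) in the whole flask = 1.720 × 10^-3 × 100.0/25.00 = 6.880 × 10^-3 mol
mass of NaHCO3 = 6.880 × 10^-3 × 84.01 = 0.5780 g
% NaHCO3 = 0.5780 / 1.073 × 100 = 53.87 %

53.87 %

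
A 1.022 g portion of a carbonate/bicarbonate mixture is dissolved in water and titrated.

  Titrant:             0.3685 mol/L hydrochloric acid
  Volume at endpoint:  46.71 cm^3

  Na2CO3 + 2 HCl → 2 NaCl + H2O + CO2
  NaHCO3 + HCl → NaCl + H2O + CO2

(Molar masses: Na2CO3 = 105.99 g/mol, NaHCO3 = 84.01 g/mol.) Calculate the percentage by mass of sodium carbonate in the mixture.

70.89 %

n(HCl) = 0.04671 × 0.3685 = 0.01721 mol
Let x = n(Na2CO3), y = n(NaHCO3).
Titrant: 2x + 1y = 0.01721;  mass: 105.99x + 84.01y = 1.022
Solving, x = 6.836 × 10^-3 mol, y = 3.541 × 10^-3 mol
mass of Na2CO3 = 6.836 × 10^-3 × 105.99 = 0.7245 g
% Na2CO3 = 0.7245 / 1.022 × 100 = 70.89 %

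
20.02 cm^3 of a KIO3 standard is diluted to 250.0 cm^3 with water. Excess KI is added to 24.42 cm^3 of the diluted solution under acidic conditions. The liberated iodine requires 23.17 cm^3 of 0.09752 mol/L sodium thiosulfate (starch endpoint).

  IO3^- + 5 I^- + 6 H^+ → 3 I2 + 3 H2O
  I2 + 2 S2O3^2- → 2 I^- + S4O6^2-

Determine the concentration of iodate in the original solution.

n(S2O3^2-) = 0.02317 × 0.09752 = 2.260 × 10^-3 mol
n(I2) = n(S2O3^2-)/2 = 1.130 × 10^-3 mol
From the 1:3 ratio, n(IO3^-) in the aliquot = 1/3 × 1.130 × 10^-3 = 3.766 × 10^-4 mol
[IO3^-]_dilute = 3.766 × 10^-4 / 0.02442 = 0.01542 mol/L
[IO3^-]_original = 0.01542 × 250.0/20.02 = 0.1926 mol/L

0.1926 mol/L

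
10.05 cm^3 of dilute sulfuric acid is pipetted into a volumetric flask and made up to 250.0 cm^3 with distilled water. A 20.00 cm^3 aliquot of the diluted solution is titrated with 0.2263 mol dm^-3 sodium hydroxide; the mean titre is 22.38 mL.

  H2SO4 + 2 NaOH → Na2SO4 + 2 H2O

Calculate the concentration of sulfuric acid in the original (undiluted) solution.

n(NaOH) = 0.02238 × 0.2263 = 5.065 × 10^-3 mol
From the 1:2 ratio, n(H2SO4) in the aliquot = 1/2 × 5.065 × 10^-3 = 2.532 × 10^-3 mol
[H2SO4]_dilute = 2.532 × 10^-3 / 0.02000 = 0.1266 mol/L
Dilution factor = 250.0 / 10.05 = 24.88
[H2SO4]_stock = 0.1266 × 24.88 = 3.150 mol/L

3.150 mol/L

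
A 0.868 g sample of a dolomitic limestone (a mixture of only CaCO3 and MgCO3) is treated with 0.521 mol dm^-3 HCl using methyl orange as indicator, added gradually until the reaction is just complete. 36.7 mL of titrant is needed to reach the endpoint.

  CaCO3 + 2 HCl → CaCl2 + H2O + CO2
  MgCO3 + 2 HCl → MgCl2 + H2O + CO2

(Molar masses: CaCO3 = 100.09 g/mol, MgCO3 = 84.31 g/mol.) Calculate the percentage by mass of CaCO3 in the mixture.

n(HCl) = 0.0367 × 0.521 = 0.0191 mol
Let x = n(CaCO3), y = n(MgCO3).
Titrant: 2x + 2y = 0.0191;  mass: 100.09x + 84.31y = 0.868
Solving, x = 3.93 × 10^-3 mol, y = 5.63 × 10^-3 mol
mass of CaCO3 = 3.93 × 10^-3 × 100.09 = 0.393 g
% CaCO3 = 0.393 / 0.868 × 100 = 45.3 %

45.3 %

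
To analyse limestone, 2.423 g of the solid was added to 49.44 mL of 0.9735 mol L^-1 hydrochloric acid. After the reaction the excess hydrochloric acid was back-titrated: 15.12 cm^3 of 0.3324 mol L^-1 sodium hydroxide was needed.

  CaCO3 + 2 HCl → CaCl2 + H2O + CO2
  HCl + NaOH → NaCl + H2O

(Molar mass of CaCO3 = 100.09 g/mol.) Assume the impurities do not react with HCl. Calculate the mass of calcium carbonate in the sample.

2.157 g

n(HCl) added = 0.04944 × 0.9735 = 0.04813 mol
n(NaOH) used in back-titration = 0.01512 × 0.3324 = 5.026 × 10^-3 mol
n(HCl) left over = 5.026 × 10^-3 mol (1:1 ratio)
n(HCl) consumed by analyte = 0.04813 − 5.026 × 10^-3 = 0.04310 mol
From the 1:2 ratio, n(CaCO3) = 1/2 × 0.04310 = 0.02155 mol
mass of CaCO3 = 0.02155 × 100.09 = 2.157 g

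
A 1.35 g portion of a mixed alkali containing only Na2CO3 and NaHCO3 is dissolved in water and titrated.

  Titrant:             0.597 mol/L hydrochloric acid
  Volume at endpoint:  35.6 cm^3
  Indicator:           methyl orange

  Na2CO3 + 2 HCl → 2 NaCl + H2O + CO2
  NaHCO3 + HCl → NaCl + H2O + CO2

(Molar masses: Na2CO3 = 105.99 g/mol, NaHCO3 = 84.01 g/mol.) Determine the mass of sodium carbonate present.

0.744 g

n(HCl) = 0.0356 × 0.597 = 0.0213 mol
Let x = n(Na2CO3), y = n(NaHCO3).
Titrant: 2x + 1y = 0.0213;  mass: 105.99x + 84.01y = 1.35
Solving, x = 7.02 × 10^-3 mol, y = 7.21 × 10^-3 mol
mass of Na2CO3 = 7.02 × 10^-3 × 105.99 = 0.744 g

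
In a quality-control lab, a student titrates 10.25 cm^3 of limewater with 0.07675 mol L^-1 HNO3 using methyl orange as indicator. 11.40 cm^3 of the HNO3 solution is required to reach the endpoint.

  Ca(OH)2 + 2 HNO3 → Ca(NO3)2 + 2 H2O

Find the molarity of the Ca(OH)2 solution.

n(HNO3) = 0.01140 L × 0.07675 mol/L = 8.749 × 10^-4 mol
From the 1:2 mole ratio, n(Ca(OH)2) = 1/2 × 8.749 × 10^-4 = 4.375 × 10^-4 mol
[Ca(OH)2] = 4.375 × 10^-4 mol / 0.01025 L = 0.04268 mol/L

0.04268 mol/L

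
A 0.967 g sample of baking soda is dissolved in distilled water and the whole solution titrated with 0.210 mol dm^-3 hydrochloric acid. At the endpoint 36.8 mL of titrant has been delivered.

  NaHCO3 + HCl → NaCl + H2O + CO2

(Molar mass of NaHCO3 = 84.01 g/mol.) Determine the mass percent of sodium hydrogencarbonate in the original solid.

67.1 %

n(HCl) = 0.0368 L × 0.210 mol/L = 7.73 × 10^-3 mol
n(NaHCO3) = 7.73 × 10^-3 mol (1:1 ratio)
mass of NaHCO3 = 7.73 × 10^-3 × 84.01 g/mol = 0.649 g
% NaHCO3 = 0.649 / 0.967 × 100 = 67.1 %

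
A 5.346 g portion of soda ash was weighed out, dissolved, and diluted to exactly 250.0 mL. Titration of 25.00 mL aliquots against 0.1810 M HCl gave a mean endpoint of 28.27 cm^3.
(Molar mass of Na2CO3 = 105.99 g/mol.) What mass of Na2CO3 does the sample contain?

Na2CO3 + 2 HCl → 2 NaCl + H2O + CO2
n(HCl) per titration = 0.02827 × 0.1810 = 5.117 × 10^-3 mol
From the 1:2 ratio, n(Na2CO3) in each aliquot = 1/2 × 5.117 × 10^-3 = 2.558 × 10^-3 mol
n(Na2CO3) in the whole flask = 2.558 × 10^-3 × 250.0/25.00 = 0.02558 mol
mass of Na2CO3 = 0.02558 × 105.99 = 2.712 g

2.712 g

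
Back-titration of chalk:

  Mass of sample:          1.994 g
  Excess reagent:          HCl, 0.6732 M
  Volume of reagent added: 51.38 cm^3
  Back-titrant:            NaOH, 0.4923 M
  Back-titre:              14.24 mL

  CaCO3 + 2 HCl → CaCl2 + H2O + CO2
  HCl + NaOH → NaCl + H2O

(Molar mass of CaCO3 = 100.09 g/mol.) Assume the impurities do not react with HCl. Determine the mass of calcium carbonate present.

n(HCl) added = 0.05138 × 0.6732 = 0.03459 mol
n(NaOH) used in back-titration = 0.01424 × 0.4923 = 7.010 × 10^-3 mol
n(HCl) left over = 7.010 × 10^-3 mol (1:1 ratio)
n(HCl) consumed by analyte = 0.03459 − 7.010 × 10^-3 = 0.02758 mol
From the 1:2 ratio, n(CaCO3) = 1/2 × 0.02758 = 0.01379 mol
mass of CaCO3 = 0.01379 × 100.09 = 1.380 g

1.380 g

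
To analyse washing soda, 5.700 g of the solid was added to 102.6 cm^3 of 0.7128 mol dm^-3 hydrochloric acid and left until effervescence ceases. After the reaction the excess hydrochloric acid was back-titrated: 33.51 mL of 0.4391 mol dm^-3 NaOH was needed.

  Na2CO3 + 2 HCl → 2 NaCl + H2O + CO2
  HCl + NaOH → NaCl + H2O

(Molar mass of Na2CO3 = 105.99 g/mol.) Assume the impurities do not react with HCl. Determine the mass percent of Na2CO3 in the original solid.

n(HCl) added = 0.1026 × 0.7128 = 0.07313 mol
n(NaOH) used in back-titration = 0.03351 × 0.4391 = 0.01471 mol
n(HCl) left over = 0.01471 mol (1:1 ratio)
n(HCl) consumed by analyte = 0.07313 − 0.01471 = 0.05842 mol
From the 1:2 ratio, n(Na2CO3) = 1/2 × 0.05842 = 0.02921 mol
mass of Na2CO3 = 0.02921 × 105.99 = 3.096 g
% Na2CO3 = 3.096 / 5.700 × 100 = 54.31 %

54.31 %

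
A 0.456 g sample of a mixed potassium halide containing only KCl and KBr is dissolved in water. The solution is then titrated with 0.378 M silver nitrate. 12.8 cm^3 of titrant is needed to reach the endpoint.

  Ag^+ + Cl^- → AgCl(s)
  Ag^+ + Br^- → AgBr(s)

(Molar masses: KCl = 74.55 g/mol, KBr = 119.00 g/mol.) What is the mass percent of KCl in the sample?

n(AgNO3) = 0.0128 × 0.378 = 4.84 × 10^-3 mol
Let x = n(KCl), y = n(KBr).
Titrant: 1x + 1y = 4.84 × 10^-3;  mass: 74.55x + 119.00y = 0.456
Solving, x = 2.69 × 10^-3 mol, y = 2.14 × 10^-3 mol
mass of KCl = 2.69 × 10^-3 × 74.55 = 0.201 g
% KCl = 0.201 / 0.456 × 100 = 44.1 %

44.1 %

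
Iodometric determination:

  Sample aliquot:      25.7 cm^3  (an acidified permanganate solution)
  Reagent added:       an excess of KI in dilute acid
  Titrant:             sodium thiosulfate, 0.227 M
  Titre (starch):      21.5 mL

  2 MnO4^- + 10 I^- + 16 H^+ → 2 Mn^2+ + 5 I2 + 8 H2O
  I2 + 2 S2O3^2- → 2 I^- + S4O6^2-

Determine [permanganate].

0.0380 M

n(S2O3^2-) = 0.0215 × 0.227 = 4.88 × 10^-3 mol
n(I2) = n(S2O3^2-)/2 = 2.44 × 10^-3 mol
From the 2:5 ratio, n(MnO4^-) in the aliquot = 2/5 × 2.44 × 10^-3 = 9.76 × 10^-4 mol
[MnO4^-] = 9.76 × 10^-4 / 0.0257 = 0.0380 mol/L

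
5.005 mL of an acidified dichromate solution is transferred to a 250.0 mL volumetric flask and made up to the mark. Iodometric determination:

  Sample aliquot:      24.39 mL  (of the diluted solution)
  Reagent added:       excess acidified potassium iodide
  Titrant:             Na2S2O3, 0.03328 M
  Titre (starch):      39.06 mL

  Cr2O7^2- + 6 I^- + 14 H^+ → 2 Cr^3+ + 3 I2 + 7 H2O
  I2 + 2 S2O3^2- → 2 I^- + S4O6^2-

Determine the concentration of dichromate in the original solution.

0.4437 M

n(S2O3^2-) = 0.03906 × 0.03328 = 1.300 × 10^-3 mol
n(I2) = n(S2O3^2-)/2 = 6.500 × 10^-4 mol
From the 1:3 ratio, n(Cr2O7^2-) in the aliquot = 1/3 × 6.500 × 10^-4 = 2.167 × 10^-4 mol
[Cr2O7^2-]_dilute = 2.167 × 10^-4 / 0.02439 = 0.008883 mol/L
[Cr2O7^2-]_original = 0.008883 × 250.0/5.005 = 0.4437 mol/L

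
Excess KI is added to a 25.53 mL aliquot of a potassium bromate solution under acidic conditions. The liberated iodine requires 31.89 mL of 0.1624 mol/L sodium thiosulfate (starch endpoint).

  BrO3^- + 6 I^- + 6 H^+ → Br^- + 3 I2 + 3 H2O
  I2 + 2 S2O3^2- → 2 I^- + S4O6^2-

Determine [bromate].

0.03381 mol/L

n(S2O3^2-) = 0.03189 × 0.1624 = 5.179 × 10^-3 mol
n(I2) = n(S2O3^2-)/2 = 2.589 × 10^-3 mol
From the 1:3 ratio, n(BrO3^-) in the aliquot = 1/3 × 2.589 × 10^-3 = 8.632 × 10^-4 mol
[BrO3^-] = 8.632 × 10^-4 / 0.02553 = 0.03381 mol/L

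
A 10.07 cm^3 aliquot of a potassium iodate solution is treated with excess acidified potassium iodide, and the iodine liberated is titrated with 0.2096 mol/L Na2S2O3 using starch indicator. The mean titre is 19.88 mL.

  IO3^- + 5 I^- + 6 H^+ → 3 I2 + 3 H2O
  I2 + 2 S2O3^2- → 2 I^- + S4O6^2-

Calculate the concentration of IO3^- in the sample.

n(S2O3^2-) = 0.01988 × 0.2096 = 4.167 × 10^-3 mol
n(I2) = n(S2O3^2-)/2 = 2.083 × 10^-3 mol
From the 1:3 ratio, n(IO3^-) in the aliquot = 1/3 × 2.083 × 10^-3 = 6.945 × 10^-4 mol
[IO3^-] = 6.945 × 10^-4 / 0.01007 = 0.06896 mol/L

0.06896 mol/L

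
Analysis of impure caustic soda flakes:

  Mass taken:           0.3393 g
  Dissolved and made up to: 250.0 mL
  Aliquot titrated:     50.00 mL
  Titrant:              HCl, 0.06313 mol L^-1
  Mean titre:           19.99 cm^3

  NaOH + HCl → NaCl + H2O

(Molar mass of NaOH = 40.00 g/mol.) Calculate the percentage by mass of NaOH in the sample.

74.39 %

n(HCl) per titration = 0.01999 × 0.06313 = 1.262 × 10^-3 mol
n(NaOH) in each aliquot = 1.262 × 10^-3 mol (1:1 ratio)
n(NaOH) in the whole flask = 1.262 × 10^-3 × 250.0/50.00 = 6.310 × 10^-3 mol
mass of NaOH = 6.310 × 10^-3 × 40.00 = 0.2524 g
% NaOH = 0.2524 / 0.3393 × 100 = 74.39 %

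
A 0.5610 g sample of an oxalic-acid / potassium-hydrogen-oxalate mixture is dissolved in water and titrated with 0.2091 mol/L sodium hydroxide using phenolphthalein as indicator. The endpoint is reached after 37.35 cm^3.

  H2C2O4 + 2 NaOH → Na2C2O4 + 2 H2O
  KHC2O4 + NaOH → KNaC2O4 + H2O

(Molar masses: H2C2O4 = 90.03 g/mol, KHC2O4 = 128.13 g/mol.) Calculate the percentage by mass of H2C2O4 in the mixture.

n(NaOH) = 0.03735 × 0.2091 = 7.810 × 10^-3 mol
Let x = n(H2C2O4), y = n(KHC2O4).
Titrant: 2x + 1y = 7.810 × 10^-3;  mass: 90.03x + 128.13y = 0.5610
Solving, x = 2.645 × 10^-3 mol, y = 2.520 × 10^-3 mol
mass of H2C2O4 = 2.645 × 10^-3 × 90.03 = 0.2381 g
% H2C2O4 = 0.2381 / 0.5610 × 100 = 42.45 %

42.45 %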